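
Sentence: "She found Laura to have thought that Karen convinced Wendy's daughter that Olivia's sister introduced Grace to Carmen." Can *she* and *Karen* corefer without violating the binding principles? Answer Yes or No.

No

*Karen* is an R-expression; Principle C requires it to be free (not bound by any c-commanding expression).
— she: subject of the matrix clause; the pronoun c-commands the R-expression — coreference blocked (Principle C).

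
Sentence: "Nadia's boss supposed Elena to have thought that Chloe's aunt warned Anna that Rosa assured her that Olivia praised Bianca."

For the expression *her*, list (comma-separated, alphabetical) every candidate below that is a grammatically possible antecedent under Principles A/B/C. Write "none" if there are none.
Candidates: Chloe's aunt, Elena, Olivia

*her* is a pronoun; Principle B requires it to be free in its binding domain — the clause headed by 'assured'.
— Chloe's aunt: subject of the clause headed by 'warned'; c-commands the pronoun but lies outside its binding domain — allowed.
— Elena: subject of the clause headed by 'thought'; c-commands the pronoun but lies outside its binding domain — allowed.
— Olivia: subject of the clause headed by 'praised'; is c-commanded by the pronoun; coreference would bind this R-expression — blocked (Principle C).

Chloe's aunt, Elena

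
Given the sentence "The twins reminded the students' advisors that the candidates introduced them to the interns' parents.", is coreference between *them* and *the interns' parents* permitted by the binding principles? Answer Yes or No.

*them* is a pronoun; Principle B requires it to be free in its binding domain — the clause headed by 'introduced'.
— the interns' parents: second object of the clause headed by 'introduced'; is c-commanded by the pronoun; coreference would bind this R-expression — blocked (Principle C).

No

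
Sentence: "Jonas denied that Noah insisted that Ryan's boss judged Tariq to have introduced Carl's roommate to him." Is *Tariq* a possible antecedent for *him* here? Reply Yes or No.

No

*him* is a pronoun; Principle B requires it to be free in its binding domain — the clause headed by 'introduced'.
— Tariq: subject of the clause headed by 'introduced'; c-commands the pronoun within its binding domain — blocked (Principle B).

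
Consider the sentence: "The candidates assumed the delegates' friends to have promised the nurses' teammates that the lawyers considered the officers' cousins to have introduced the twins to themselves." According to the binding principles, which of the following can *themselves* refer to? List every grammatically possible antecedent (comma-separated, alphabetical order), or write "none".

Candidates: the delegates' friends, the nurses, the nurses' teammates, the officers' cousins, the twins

*themselves* is a reflexive; Principle A requires it to be bound within its binding domain — the clause headed by 'introduced'.
— the delegates' friends: subject of the clause headed by 'promised'; c-commands the reflexive but lies outside its binding domain — cannot bind it (Principle A).
— the nurses: possessor inside the object DP of the clause headed by 'promised'; does not c-command the reflexive — cannot bind it (Principle A).
— the nurses' teammates: object of the clause headed by 'promised'; c-commands the reflexive but lies outside its binding domain — cannot bind it (Principle A).
— the officers' cousins: subject of the clause headed by 'introduced'; c-commands the reflexive within its binding domain — allowed (Principle A).
— the twins: object of the clause headed by 'introduced'; c-commands the reflexive within its binding domain — allowed (Principle A).

the officers' cousins, the twins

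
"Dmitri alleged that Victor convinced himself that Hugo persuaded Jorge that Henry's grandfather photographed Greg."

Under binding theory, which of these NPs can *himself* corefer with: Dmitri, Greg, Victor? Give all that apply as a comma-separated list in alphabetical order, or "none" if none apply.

*himself* is a reflexive; Principle A requires it to be bound within its binding domain — the clause headed by 'convinced'.
— Dmitri: subject of the matrix clause; c-commands the reflexive but lies outside its binding domain — cannot bind it (Principle A).
— Greg: object of the clause headed by 'photographed'; does not c-command the reflexive — cannot bind it (Principle A).
— Victor: subject of the clause headed by 'convinced'; c-commands the reflexive within its binding domain — allowed (Principle A).

Victor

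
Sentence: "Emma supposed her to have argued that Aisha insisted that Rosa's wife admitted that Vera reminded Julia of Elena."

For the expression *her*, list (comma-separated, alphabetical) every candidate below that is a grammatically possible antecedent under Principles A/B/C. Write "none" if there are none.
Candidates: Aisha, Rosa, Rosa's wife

*her* is a pronoun; Principle B requires it to be free in its binding domain — the matrix clause.
— Aisha: subject of the clause headed by 'insisted'; is c-commanded by the pronoun; coreference would bind this R-expression — blocked (Principle C).
— Rosa: possessor inside the subject DP of the clause headed by 'admitted'; is c-commanded by the pronoun; coreference would bind this R-expression — blocked (Principle C).
— Rosa's wife: subject of the clause headed by 'admitted'; is c-commanded by the pronoun; coreference would bind this R-expression — blocked (Principle C).

none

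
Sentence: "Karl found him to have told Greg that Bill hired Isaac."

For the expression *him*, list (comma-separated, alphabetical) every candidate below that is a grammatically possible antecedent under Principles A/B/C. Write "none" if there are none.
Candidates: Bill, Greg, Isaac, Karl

none

*him* is a pronoun; Principle B requires it to be free in its binding domain — the matrix clause.
— Bill: subject of the clause headed by 'hired'; is c-commanded by the pronoun; coreference would bind this R-expression — blocked (Principle C).
— Greg: object of the clause headed by 'told'; is c-commanded by the pronoun; coreference would bind this R-expression — blocked (Principle C).
— Isaac: object of the clause headed by 'hired'; is c-commanded by the pronoun; coreference would bind this R-expression — blocked (Principle C).
— Karl: subject of the matrix clause; c-commands the pronoun within its binding domain — blocked (Principle B).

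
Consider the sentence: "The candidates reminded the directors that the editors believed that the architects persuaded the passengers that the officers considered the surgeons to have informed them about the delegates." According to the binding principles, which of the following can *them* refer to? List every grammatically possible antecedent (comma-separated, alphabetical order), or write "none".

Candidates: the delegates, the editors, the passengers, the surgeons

the editors, the passengers

*them* is a pronoun; Principle B requires it to be free in its binding domain — the clause headed by 'informed'.
— the delegates: second object of the clause headed by 'informed'; is c-commanded by the pronoun; coreference would bind this R-expression — blocked (Principle C).
— the editors: subject of the clause headed by 'believed'; c-commands the pronoun but lies outside its binding domain — allowed.
— the passengers: object of the clause headed by 'persuaded'; c-commands the pronoun but lies outside its binding domain — allowed.
— the surgeons: subject of the clause headed by 'informed'; c-commands the pronoun within its binding domain — blocked (Principle B).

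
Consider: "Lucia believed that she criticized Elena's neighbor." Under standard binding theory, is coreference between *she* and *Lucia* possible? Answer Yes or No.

Yes

*Lucia* is an R-expression; Principle C requires it to be free (not bound by any c-commanding expression).
— she: subject of the clause headed by 'criticized'; the pronoun does not c-command the R-expression — coreference allowed.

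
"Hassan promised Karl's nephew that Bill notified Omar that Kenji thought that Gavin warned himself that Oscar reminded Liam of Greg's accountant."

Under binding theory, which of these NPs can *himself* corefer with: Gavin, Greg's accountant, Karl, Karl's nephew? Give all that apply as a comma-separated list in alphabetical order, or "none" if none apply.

*himself* is a reflexive; Principle A requires it to be bound within its binding domain — the clause headed by 'warned'.
— Gavin: subject of the clause headed by 'warned'; c-commands the reflexive within its binding domain — allowed (Principle A).
— Greg's accountant: second object of the clause headed by 'reminded'; does not c-command the reflexive — cannot bind it (Principle A).
— Karl: possessor inside the object DP of the matrix clause; does not c-command the reflexive — cannot bind it (Principle A).
— Karl's nephew: object of the matrix clause; c-commands the reflexive but lies outside its binding domain — cannot bind it (Principle A).

Gavin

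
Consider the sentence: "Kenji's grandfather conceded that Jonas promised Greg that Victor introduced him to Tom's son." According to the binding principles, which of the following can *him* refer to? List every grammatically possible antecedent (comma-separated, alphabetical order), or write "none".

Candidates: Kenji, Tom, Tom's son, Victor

*him* is a pronoun; Principle B requires it to be free in its binding domain — the clause headed by 'introduced'.
— Kenji: possessor inside the subject DP of the matrix clause; does not c-command the pronoun — Principle B does not apply; allowed.
— Tom: possessor inside the second object DP of the clause headed by 'introduced'; is c-commanded by the pronoun; coreference would bind this R-expression — blocked (Principle C).
— Tom's son: second object of the clause headed by 'introduced'; is c-commanded by the pronoun; coreference would bind this R-expression — blocked (Principle C).
— Victor: subject of the clause headed by 'introduced'; c-commands the pronoun within its binding domain — blocked (Principle B).

Kenji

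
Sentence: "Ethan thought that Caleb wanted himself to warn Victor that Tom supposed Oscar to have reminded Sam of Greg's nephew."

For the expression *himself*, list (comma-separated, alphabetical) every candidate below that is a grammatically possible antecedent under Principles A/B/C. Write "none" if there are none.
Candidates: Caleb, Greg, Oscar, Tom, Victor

Caleb

*himself* is a reflexive; Principle A requires it to be bound within its binding domain — the clause headed by 'wanted'.
— Caleb: subject of the clause headed by 'wanted'; c-commands the reflexive within its binding domain — allowed (Principle A).
— Greg: possessor inside the second object DP of the clause headed by 'reminded'; does not c-command the reflexive — cannot bind it (Principle A).
— Oscar: subject of the clause headed by 'reminded'; does not c-command the reflexive — cannot bind it (Principle A).
— Tom: subject of the clause headed by 'supposed'; does not c-command the reflexive — cannot bind it (Principle A).
— Victor: object of the clause headed by 'warn'; does not c-command the reflexive — cannot bind it (Principle A).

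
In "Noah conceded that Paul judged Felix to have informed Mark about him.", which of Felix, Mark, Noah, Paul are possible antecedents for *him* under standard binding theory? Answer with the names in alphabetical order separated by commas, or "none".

*him* is a pronoun; Principle B requires it to be free in its binding domain — the clause headed by 'informed'.
— Felix: subject of the clause headed by 'informed'; c-commands the pronoun within its binding domain — blocked (Principle B).
— Mark: object of the clause headed by 'informed'; c-commands the pronoun within its binding domain — blocked (Principle B).
— Noah: subject of the matrix clause; c-commands the pronoun but lies outside its binding domain — allowed.
— Paul: subject of the clause headed by 'judged'; c-commands the pronoun but lies outside its binding domain — allowed.

Noah, Paul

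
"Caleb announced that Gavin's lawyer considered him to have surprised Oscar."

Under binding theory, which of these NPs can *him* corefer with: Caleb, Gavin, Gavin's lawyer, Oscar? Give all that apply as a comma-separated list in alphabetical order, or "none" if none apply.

Caleb, Gavin

*him* is a pronoun; Principle B requires it to be free in its binding domain — the clause headed by 'considered'.
— Caleb: subject of the matrix clause; c-commands the pronoun but lies outside its binding domain — allowed.
— Gavin: possessor inside the subject DP of the clause headed by 'considered'; does not c-command the pronoun — Principle B does not apply; allowed.
— Gavin's lawyer: subject of the clause headed by 'considered'; c-commands the pronoun within its binding domain — blocked (Principle B).
— Oscar: object of the clause headed by 'surprised'; is c-commanded by the pronoun; coreference would bind this R-expression — blocked (Principle C).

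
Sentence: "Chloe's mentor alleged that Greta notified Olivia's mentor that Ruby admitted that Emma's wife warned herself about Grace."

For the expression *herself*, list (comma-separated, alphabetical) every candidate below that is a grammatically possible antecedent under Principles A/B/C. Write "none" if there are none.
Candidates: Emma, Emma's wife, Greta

Emma's wife

*herself* is a reflexive; Principle A requires it to be bound within its binding domain — the clause headed by 'warned'.
— Emma: possessor inside the subject DP of the clause headed by 'warned'; does not c-command the reflexive — cannot bind it (Principle A).
— Emma's wife: subject of the clause headed by 'warned'; c-commands the reflexive within its binding domain — allowed (Principle A).
— Greta: subject of the clause headed by 'notified'; c-commands the reflexive but lies outside its binding domain — cannot bind it (Principle A).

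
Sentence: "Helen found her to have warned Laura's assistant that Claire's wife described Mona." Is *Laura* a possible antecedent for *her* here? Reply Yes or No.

No

*her* is a pronoun; Principle B requires it to be free in its binding domain — the matrix clause.
— Laura: possessor inside the object DP of the clause headed by 'warned'; is c-commanded by the pronoun; coreference would bind this R-expression — blocked (Principle C).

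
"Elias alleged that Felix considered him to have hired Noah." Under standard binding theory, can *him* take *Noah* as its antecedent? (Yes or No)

No

*him* is a pronoun; Principle B requires it to be free in its binding domain — the clause headed by 'considered'.
— Noah: object of the clause headed by 'hired'; is c-commanded by the pronoun; coreference would bind this R-expression — blocked (Principle C).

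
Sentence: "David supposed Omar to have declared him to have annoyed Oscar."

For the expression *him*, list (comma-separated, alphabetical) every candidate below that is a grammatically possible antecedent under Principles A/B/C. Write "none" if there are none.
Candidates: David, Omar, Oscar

David

*him* is a pronoun; Principle B requires it to be free in its binding domain — the clause headed by 'declared'.
— David: subject of the matrix clause; c-commands the pronoun but lies outside its binding domain — allowed.
— Omar: subject of the clause headed by 'declared'; c-commands the pronoun within its binding domain — blocked (Principle B).
— Oscar: object of the clause headed by 'annoyed'; is c-commanded by the pronoun; coreference would bind this R-expression — blocked (Principle C).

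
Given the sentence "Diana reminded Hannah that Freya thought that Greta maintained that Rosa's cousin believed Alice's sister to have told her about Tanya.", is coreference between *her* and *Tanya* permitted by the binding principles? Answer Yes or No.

No

*her* is a pronoun; Principle B requires it to be free in its binding domain — the clause headed by 'told'.
— Tanya: second object of the clause headed by 'told'; is c-commanded by the pronoun; coreference would bind this R-expression — blocked (Principle C).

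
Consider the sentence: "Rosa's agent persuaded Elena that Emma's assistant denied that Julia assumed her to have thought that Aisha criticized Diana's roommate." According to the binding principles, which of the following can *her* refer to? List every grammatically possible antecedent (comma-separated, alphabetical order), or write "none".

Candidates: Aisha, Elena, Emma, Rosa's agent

Elena, Emma, Rosa's agent

*her* is a pronoun; Principle B requires it to be free in its binding domain — the clause headed by 'assumed'.
— Aisha: subject of the clause headed by 'criticized'; is c-commanded by the pronoun; coreference would bind this R-expression — blocked (Principle C).
— Elena: object of the matrix clause; c-commands the pronoun but lies outside its binding domain — allowed.
— Emma: possessor inside the subject DP of the clause headed by 'denied'; does not c-command the pronoun — Principle B does not apply; allowed.
— Rosa's agent: subject of the matrix clause; c-commands the pronoun but lies outside its binding domain — allowed.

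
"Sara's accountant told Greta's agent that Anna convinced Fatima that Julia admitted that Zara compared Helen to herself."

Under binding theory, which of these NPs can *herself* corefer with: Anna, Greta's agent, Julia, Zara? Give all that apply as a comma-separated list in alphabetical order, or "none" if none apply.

*herself* is a reflexive; Principle A requires it to be bound within its binding domain — the clause headed by 'compared'.
— Anna: subject of the clause headed by 'convinced'; c-commands the reflexive but lies outside its binding domain — cannot bind it (Principle A).
— Greta's agent: object of the matrix clause; c-commands the reflexive but lies outside its binding domain — cannot bind it (Principle A).
— Julia: subject of the clause headed by 'admitted'; c-commands the reflexive but lies outside its binding domain — cannot bind it (Principle A).
— Zara: subject of the clause headed by 'compared'; c-commands the reflexive within its binding domain — allowed (Principle A).

Zara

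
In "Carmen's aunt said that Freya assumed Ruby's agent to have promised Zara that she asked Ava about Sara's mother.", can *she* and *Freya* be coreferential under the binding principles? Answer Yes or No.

Yes

*Freya* is an R-expression; Principle C requires it to be free (not bound by any c-commanding expression).
— she: subject of the clause headed by 'asked'; the pronoun does not c-command the R-expression — coreference allowed.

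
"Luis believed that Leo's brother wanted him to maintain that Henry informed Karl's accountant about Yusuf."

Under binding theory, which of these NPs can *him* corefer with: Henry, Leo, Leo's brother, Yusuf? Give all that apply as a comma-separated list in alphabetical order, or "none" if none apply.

Leo

*him* is a pronoun; Principle B requires it to be free in its binding domain — the clause headed by 'wanted'.
— Henry: subject of the clause headed by 'informed'; is c-commanded by the pronoun; coreference would bind this R-expression — blocked (Principle C).
— Leo: possessor inside the subject DP of the clause headed by 'wanted'; does not c-command the pronoun — Principle B does not apply; allowed.
— Leo's brother: subject of the clause headed by 'wanted'; c-commands the pronoun within its binding domain — blocked (Principle B).
— Yusuf: second object of the clause headed by 'informed'; is c-commanded by the pronoun; coreference would bind this R-expression — blocked (Principle C).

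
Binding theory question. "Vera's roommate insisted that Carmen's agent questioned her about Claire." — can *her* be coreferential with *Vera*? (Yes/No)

Yes

*her* is a pronoun; Principle B requires it to be free in its binding domain — the clause headed by 'questioned'.
— Vera: possessor inside the subject DP of the matrix clause; does not c-command the pronoun — Principle B does not apply; allowed.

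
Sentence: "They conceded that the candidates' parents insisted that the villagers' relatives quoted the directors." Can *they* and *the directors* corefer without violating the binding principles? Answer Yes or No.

*the directors* is an R-expression; Principle C requires it to be free (not bound by any c-commanding expression).
— they: subject of the matrix clause; the pronoun c-commands the R-expression — coreference blocked (Principle C).

No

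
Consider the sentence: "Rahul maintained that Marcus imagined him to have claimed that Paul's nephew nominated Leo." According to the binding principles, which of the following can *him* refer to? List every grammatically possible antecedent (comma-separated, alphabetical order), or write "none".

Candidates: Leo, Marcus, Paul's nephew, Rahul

Rahul

*him* is a pronoun; Principle B requires it to be free in its binding domain — the clause headed by 'imagined'.
— Leo: object of the clause headed by 'nominated'; is c-commanded by the pronoun; coreference would bind this R-expression — blocked (Principle C).
— Marcus: subject of the clause headed by 'imagined'; c-commands the pronoun within its binding domain — blocked (Principle B).
— Paul's nephew: subject of the clause headed by 'nominated'; is c-commanded by the pronoun; coreference would bind this R-expression — blocked (Principle C).
— Rahul: subject of the matrix clause; c-commands the pronoun but lies outside its binding domain — allowed.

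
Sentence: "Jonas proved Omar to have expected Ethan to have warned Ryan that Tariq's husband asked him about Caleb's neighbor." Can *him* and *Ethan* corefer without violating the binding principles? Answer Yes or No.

*Ethan* is an R-expression; Principle C requires it to be free (not bound by any c-commanding expression).
— him: object of the clause headed by 'asked'; the pronoun does not c-command the R-expression — coreference allowed.

Yes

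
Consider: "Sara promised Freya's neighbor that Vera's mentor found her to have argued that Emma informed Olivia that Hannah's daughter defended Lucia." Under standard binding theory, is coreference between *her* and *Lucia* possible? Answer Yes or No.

No

*Lucia* is an R-expression; Principle C requires it to be free (not bound by any c-commanding expression).
— her: subject of the clause headed by 'argued'; the pronoun c-commands the R-expression — coreference blocked (Principle C).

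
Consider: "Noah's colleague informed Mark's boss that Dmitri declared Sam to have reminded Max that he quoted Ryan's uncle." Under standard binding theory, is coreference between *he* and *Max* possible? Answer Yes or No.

*Max* is an R-expression; Principle C requires it to be free (not bound by any c-commanding expression).
— he: subject of the clause headed by 'quoted'; the pronoun does not c-command the R-expression — coreference allowed.

Yes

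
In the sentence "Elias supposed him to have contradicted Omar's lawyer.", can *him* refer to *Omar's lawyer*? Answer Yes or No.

*him* is a pronoun; Principle B requires it to be free in its binding domain — the matrix clause.
— Omar's lawyer: object of the clause headed by 'contradicted'; is c-commanded by the pronoun; coreference would bind this R-expression — blocked (Principle C).

No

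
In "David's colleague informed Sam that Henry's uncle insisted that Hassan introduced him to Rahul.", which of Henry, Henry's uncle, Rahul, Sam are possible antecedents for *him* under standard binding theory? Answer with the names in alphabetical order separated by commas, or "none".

Henry, Henry's uncle, Sam

*him* is a pronoun; Principle B requires it to be free in its binding domain — the clause headed by 'introduced'.
— Henry: possessor inside the subject DP of the clause headed by 'insisted'; does not c-command the pronoun — Principle B does not apply; allowed.
— Henry's uncle: subject of the clause headed by 'insisted'; c-commands the pronoun but lies outside its binding domain — allowed.
— Rahul: second object of the clause headed by 'introduced'; is c-commanded by the pronoun; coreference would bind this R-expression — blocked (Principle C).
— Sam: object of the matrix clause; c-commands the pronoun but lies outside its binding domain — allowed.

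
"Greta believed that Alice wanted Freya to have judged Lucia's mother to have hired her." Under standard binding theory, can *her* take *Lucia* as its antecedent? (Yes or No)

*her* is a pronoun; Principle B requires it to be free in its binding domain — the clause headed by 'hired'.
— Lucia: possessor inside the subject DP of the clause headed by 'hired'; does not c-command the pronoun — Principle B does not apply; allowed.

Yes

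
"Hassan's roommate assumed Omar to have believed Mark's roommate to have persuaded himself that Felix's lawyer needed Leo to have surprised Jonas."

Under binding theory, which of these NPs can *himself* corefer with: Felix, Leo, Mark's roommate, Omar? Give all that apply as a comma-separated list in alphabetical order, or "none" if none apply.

*himself* is a reflexive; Principle A requires it to be bound within its binding domain — the clause headed by 'persuaded'.
— Felix: possessor inside the subject DP of the clause headed by 'needed'; does not c-command the reflexive — cannot bind it (Principle A).
— Leo: subject of the clause headed by 'surprised'; does not c-command the reflexive — cannot bind it (Principle A).
— Mark's roommate: subject of the clause headed by 'persuaded'; c-commands the reflexive within its binding domain — allowed (Principle A).
— Omar: subject of the clause headed by 'believed'; c-commands the reflexive but lies outside its binding domain — cannot bind it (Principle A).

Mark's roommate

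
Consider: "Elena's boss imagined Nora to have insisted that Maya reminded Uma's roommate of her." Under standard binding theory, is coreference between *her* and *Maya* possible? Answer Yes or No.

No

*Maya* is an R-expression; Principle C requires it to be free (not bound by any c-commanding expression).
— her: second object of the clause headed by 'reminded'; the R-expression locally c-commands the pronoun — coreference blocked (Principle B on the pronoun).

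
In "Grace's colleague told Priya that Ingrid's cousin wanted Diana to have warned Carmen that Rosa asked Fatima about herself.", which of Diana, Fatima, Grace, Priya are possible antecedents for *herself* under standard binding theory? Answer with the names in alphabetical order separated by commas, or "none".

*herself* is a reflexive; Principle A requires it to be bound within its binding domain — the clause headed by 'asked'.
— Diana: subject of the clause headed by 'warned'; c-commands the reflexive but lies outside its binding domain — cannot bind it (Principle A).
— Fatima: object of the clause headed by 'asked'; c-commands the reflexive within its binding domain — allowed (Principle A).
— Grace: possessor inside the subject DP of the matrix clause; does not c-command the reflexive — cannot bind it (Principle A).
— Priya: object of the matrix clause; c-commands the reflexive but lies outside its binding domain — cannot bind it (Principle A).

Fatima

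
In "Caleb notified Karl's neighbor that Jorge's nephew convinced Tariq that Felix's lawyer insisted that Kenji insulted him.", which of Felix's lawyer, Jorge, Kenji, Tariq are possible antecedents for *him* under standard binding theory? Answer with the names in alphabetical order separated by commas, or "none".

*him* is a pronoun; Principle B requires it to be free in its binding domain — the clause headed by 'insulted'.
— Felix's lawyer: subject of the clause headed by 'insisted'; c-commands the pronoun but lies outside its binding domain — allowed.
— Jorge: possessor inside the subject DP of the clause headed by 'convinced'; does not c-command the pronoun — Principle B does not apply; allowed.
— Kenji: subject of the clause headed by 'insulted'; c-commands the pronoun within its binding domain — blocked (Principle B).
— Tariq: object of the clause headed by 'convinced'; c-commands the pronoun but lies outside its binding domain — allowed.

Felix's lawyer, Jorge, Tariq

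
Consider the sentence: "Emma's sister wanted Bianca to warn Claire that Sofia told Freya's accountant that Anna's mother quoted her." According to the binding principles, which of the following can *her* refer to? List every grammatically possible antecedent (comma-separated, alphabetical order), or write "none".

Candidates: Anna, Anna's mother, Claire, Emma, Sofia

Anna, Claire, Emma, Sofia

*her* is a pronoun; Principle B requires it to be free in its binding domain — the clause headed by 'quoted'.
— Anna: possessor inside the subject DP of the clause headed by 'quoted'; does not c-command the pronoun — Principle B does not apply; allowed.
— Anna's mother: subject of the clause headed by 'quoted'; c-commands the pronoun within its binding domain — blocked (Principle B).
— Claire: object of the clause headed by 'warn'; c-commands the pronoun but lies outside its binding domain — allowed.
— Emma: possessor inside the subject DP of the matrix clause; does not c-command the pronoun — Principle B does not apply; allowed.
— Sofia: subject of the clause headed by 'told'; c-commands the pronoun but lies outside its binding domain — allowed.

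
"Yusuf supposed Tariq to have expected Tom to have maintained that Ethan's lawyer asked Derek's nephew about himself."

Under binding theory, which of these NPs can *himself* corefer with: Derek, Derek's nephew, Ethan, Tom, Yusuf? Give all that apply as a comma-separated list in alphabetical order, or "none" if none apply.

Derek's nephew

*himself* is a reflexive; Principle A requires it to be bound within its binding domain — the clause headed by 'asked'.
— Derek: possessor inside the object DP of the clause headed by 'asked'; does not c-command the reflexive — cannot bind it (Principle A).
— Derek's nephew: object of the clause headed by 'asked'; c-commands the reflexive within its binding domain — allowed (Principle A).
— Ethan: possessor inside the subject DP of the clause headed by 'asked'; does not c-command the reflexive — cannot bind it (Principle A).
— Tom: subject of the clause headed by 'maintained'; c-commands the reflexive but lies outside its binding domain — cannot bind it (Principle A).
— Yusuf: subject of the matrix clause; c-commands the reflexive but lies outside its binding domain — cannot bind it (Principle A).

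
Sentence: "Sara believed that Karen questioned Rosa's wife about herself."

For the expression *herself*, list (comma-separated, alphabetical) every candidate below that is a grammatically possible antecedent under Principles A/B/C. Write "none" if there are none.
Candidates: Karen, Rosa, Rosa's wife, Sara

*herself* is a reflexive; Principle A requires it to be bound within its binding domain — the clause headed by 'questioned'.
— Karen: subject of the clause headed by 'questioned'; c-commands the reflexive within its binding domain — allowed (Principle A).
— Rosa: possessor inside the object DP of the clause headed by 'questioned'; does not c-command the reflexive — cannot bind it (Principle A).
— Rosa's wife: object of the clause headed by 'questioned'; c-commands the reflexive within its binding domain — allowed (Principle A).
— Sara: subject of the matrix clause; c-commands the reflexive but lies outside its binding domain — cannot bind it (Principle A).

Karen, Rosa's wife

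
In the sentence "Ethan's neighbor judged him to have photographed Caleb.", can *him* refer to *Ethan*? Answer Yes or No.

Yes

*him* is a pronoun; Principle B requires it to be free in its binding domain — the matrix clause.
— Ethan: possessor inside the subject DP of the matrix clause; does not c-command the pronoun — Principle B does not apply; allowed.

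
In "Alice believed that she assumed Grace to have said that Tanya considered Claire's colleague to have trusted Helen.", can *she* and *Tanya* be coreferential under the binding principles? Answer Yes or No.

*Tanya* is an R-expression; Principle C requires it to be free (not bound by any c-commanding expression).
— she: subject of the clause headed by 'assumed'; the pronoun c-commands the R-expression — coreference blocked (Principle C).

No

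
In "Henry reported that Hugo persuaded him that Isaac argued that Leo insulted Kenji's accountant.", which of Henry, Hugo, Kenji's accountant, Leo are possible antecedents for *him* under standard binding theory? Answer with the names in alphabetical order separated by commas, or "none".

Henry

*him* is a pronoun; Principle B requires it to be free in its binding domain — the clause headed by 'persuaded'.
— Henry: subject of the matrix clause; c-commands the pronoun but lies outside its binding domain — allowed.
— Hugo: subject of the clause headed by 'persuaded'; c-commands the pronoun within its binding domain — blocked (Principle B).
— Kenji's accountant: object of the clause headed by 'insulted'; is c-commanded by the pronoun; coreference would bind this R-expression — blocked (Principle C).
— Leo: subject of the clause headed by 'insulted'; is c-commanded by the pronoun; coreference would bind this R-expression — blocked (Principle C).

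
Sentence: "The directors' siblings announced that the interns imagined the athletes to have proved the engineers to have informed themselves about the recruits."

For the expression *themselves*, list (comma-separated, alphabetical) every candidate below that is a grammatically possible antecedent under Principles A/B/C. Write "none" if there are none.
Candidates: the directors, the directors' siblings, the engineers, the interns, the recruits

the engineers

*themselves* is a reflexive; Principle A requires it to be bound within its binding domain — the clause headed by 'informed'.
— the directors: possessor inside the subject DP of the matrix clause; does not c-command the reflexive — cannot bind it (Principle A).
— the directors' siblings: subject of the matrix clause; c-commands the reflexive but lies outside its binding domain — cannot bind it (Principle A).
— the engineers: subject of the clause headed by 'informed'; c-commands the reflexive within its binding domain — allowed (Principle A).
— the interns: subject of the clause headed by 'imagined'; c-commands the reflexive but lies outside its binding domain — cannot bind it (Principle A).
— the recruits: second object of the clause headed by 'informed'; does not c-command the reflexive — cannot bind it (Principle A).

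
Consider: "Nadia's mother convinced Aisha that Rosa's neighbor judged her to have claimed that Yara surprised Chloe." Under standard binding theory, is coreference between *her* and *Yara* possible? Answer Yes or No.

*Yara* is an R-expression; Principle C requires it to be free (not bound by any c-commanding expression).
— her: subject of the clause headed by 'claimed'; the pronoun c-commands the R-expression — coreference blocked (Principle C).

No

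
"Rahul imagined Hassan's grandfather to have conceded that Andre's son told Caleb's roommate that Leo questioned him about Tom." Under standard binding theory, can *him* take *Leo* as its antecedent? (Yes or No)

No

*him* is a pronoun; Principle B requires it to be free in its binding domain — the clause headed by 'questioned'.
— Leo: subject of the clause headed by 'questioned'; c-commands the pronoun within its binding domain — blocked (Principle B).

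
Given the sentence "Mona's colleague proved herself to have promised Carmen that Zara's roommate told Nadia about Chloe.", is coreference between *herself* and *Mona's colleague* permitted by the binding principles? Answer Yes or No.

*herself* is a reflexive; Principle A requires it to be bound within its binding domain — the matrix clause.
— Mona's colleague: subject of the matrix clause; c-commands the reflexive within its binding domain — allowed (Principle A).

Yes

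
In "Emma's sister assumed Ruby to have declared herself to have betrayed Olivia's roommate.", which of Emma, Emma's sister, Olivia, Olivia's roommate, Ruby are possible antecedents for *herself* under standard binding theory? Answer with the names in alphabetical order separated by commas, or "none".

*herself* is a reflexive; Principle A requires it to be bound within its binding domain — the clause headed by 'declared'.
— Emma: possessor inside the subject DP of the matrix clause; does not c-command the reflexive — cannot bind it (Principle A).
— Emma's sister: subject of the matrix clause; c-commands the reflexive but lies outside its binding domain — cannot bind it (Principle A).
— Olivia: possessor inside the object DP of the clause headed by 'betrayed'; does not c-command the reflexive — cannot bind it (Principle A).
— Olivia's roommate: object of the clause headed by 'betrayed'; does not c-command the reflexive — cannot bind it (Principle A).
— Ruby: subject of the clause headed by 'declared'; c-commands the reflexive within its binding domain — allowed (Principle A).

Ruby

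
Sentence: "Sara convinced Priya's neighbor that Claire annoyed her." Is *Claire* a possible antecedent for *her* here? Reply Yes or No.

No

*her* is a pronoun; Principle B requires it to be free in its binding domain — the clause headed by 'annoyed'.
— Claire: subject of the clause headed by 'annoyed'; c-commands the pronoun within its binding domain — blocked (Principle B).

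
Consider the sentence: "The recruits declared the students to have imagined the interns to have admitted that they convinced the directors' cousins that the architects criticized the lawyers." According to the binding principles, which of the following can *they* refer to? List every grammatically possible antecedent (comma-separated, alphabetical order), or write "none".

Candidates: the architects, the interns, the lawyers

*they* is a pronoun; Principle B requires it to be free in its binding domain — the clause headed by 'convinced'.
— the architects: subject of the clause headed by 'criticized'; is c-commanded by the pronoun; coreference would bind this R-expression — blocked (Principle C).
— the interns: subject of the clause headed by 'admitted'; c-commands the pronoun but lies outside its binding domain — allowed.
— the lawyers: object of the clause headed by 'criticized'; is c-commanded by the pronoun; coreference would bind this R-expression — blocked (Principle C).

the interns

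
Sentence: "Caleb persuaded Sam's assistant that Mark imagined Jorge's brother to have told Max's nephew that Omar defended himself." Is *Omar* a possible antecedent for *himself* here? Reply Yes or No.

Yes

*himself* is a reflexive; Principle A requires it to be bound within its binding domain — the clause headed by 'defended'.
— Omar: subject of the clause headed by 'defended'; c-commands the reflexive within its binding domain — allowed (Principle A).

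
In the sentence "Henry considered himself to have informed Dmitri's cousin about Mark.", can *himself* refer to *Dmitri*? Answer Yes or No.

No

*himself* is a reflexive; Principle A requires it to be bound within its binding domain — the matrix clause.
— Dmitri: possessor inside the object DP of the clause headed by 'informed'; does not c-command the reflexive — cannot bind it (Principle A).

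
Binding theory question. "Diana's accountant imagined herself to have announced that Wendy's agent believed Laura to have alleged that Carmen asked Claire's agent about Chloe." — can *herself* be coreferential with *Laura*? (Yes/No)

No

*herself* is a reflexive; Principle A requires it to be bound within its binding domain — the matrix clause.
— Laura: subject of the clause headed by 'alleged'; does not c-command the reflexive — cannot bind it (Principle A).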